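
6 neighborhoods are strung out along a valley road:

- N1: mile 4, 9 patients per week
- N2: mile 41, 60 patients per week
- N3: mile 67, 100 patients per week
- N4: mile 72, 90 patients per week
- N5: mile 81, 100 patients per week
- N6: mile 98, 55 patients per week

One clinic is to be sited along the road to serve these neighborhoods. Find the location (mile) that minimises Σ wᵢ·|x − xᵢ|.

x = 72

For a sum of weighted absolute distances on a line, the optimum is the weighted median (not the mean). Total weight W = 414; half-weight = 207.
Sort by position and accumulate weight:
  mile 4 (N1, w=9) → cum 9
  mile 41 (N2, w=60) → cum 69
  mile 67 (N3, w=100) → cum 169
  mile 72 (N4, w=90) → cum 259  ≥ 207 → median here
  mile 81 (N5, w=100) → cum 359
  mile 98 (N6, w=55) → cum 414
Optimal location: mile 72.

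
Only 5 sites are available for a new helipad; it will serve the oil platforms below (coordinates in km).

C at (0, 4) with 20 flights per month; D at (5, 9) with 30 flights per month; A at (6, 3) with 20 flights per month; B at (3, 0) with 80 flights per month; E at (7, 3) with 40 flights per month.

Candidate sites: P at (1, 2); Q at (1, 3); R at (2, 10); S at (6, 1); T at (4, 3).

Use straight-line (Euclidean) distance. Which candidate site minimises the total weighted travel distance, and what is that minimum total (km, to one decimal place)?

T, total 677.9 km

Total weighted distance at each candidate:
  P (1, 2): total = 858.2
  Q (1, 3): total = 873.1
  R (2, 10): total = 1530.7
  S (6, 1): total = 758.5
  T (4, 3): total = 677.9
Minimum is at T with total 677.9 km.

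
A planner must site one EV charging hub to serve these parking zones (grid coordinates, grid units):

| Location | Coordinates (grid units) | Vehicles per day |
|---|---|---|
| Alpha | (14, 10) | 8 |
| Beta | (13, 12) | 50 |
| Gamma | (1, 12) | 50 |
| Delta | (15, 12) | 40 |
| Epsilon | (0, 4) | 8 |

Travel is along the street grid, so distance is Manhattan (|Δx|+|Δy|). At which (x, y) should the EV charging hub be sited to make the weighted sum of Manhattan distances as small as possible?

(13, 12)

Manhattan distance separates: Σwᵢ(|x−xᵢ|+|y−yᵢ|) = Σwᵢ|x−xᵢ| + Σwᵢ|y−yᵢ|, so x and y are optimised independently as 1-D weighted medians.
Total weight W = 156; half = 78.
x-coordinate, sorted with cumulative weight:
  x=0 (Epsilon, w=8) cum 8
  x=1 (Gamma, w=50) cum 58
  x=13 (Beta, w=50) cum 108  ← median
  x=14 (Alpha, w=8) cum 116
  x=15 (Delta, w=40) cum 156
⇒ x* = 13
y-coordinate, sorted with cumulative weight:
  y=4 (Epsilon, w=8) cum 8
  y=10 (Alpha, w=8) cum 16
  y=12 (Beta, w=50) cum 66
  y=12 (Gamma, w=50) cum 116  ← median
  y=12 (Delta, w=40) cum 156
⇒ y* = 12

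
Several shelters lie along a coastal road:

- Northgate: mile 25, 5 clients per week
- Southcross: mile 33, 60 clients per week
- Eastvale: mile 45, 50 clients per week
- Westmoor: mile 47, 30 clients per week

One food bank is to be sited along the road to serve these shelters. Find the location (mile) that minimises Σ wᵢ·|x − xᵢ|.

For a sum of weighted absolute distances on a line, the optimum is the weighted median (not the mean). Total weight W = 145; half-weight = 72.5.
Sort by position and accumulate weight:
  mile 25 (Northgate, w=5) → cum 5
  mile 33 (Southcross, w=60) → cum 65
  mile 45 (Eastvale, w=50) → cum 115  ≥ 72.5 → median here
  mile 47 (Westmoor, w=30) → cum 145
Optimal location: mile 45.

x = 45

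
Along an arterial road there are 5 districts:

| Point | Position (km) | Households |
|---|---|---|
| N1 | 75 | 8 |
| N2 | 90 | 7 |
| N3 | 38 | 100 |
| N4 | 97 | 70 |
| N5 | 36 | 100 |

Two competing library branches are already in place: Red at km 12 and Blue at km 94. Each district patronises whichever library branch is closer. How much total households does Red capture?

200

The indifferent point is the midpoint (12+94)/2 = 53; districts left of it (closer to Red at 12) go to Red, those right go to Blue.
  N5 at 36 (w=100) → Red
  N3 at 38 (w=100) → Red
  N1 at 75 (w=8) → Blue
  N2 at 90 (w=7) → Blue
  N4 at 97 (w=70) → Blue
Red captures 200; Blue captures 85.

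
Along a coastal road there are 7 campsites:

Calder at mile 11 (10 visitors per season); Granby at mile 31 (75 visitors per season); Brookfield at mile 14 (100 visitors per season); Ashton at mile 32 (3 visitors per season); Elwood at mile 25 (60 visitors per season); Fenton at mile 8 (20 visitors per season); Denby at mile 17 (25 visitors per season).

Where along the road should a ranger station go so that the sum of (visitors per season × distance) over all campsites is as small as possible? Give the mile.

x = 17

For a sum of weighted absolute distances on a line, the optimum is the weighted median (not the mean). Total weight W = 293; half-weight = 146.5.
Sort by position and accumulate weight:
  mile 8 (Fenton, w=20) → cum 20
  mile 11 (Calder, w=10) → cum 30
  mile 14 (Brookfield, w=100) → cum 130
  mile 17 (Denby, w=25) → cum 155  ≥ 146.5 → median here
  mile 25 (Elwood, w=60) → cum 215
  mile 31 (Granby, w=75) → cum 290
  mile 32 (Ashton, w=3) → cum 293
Optimal location: mile 17.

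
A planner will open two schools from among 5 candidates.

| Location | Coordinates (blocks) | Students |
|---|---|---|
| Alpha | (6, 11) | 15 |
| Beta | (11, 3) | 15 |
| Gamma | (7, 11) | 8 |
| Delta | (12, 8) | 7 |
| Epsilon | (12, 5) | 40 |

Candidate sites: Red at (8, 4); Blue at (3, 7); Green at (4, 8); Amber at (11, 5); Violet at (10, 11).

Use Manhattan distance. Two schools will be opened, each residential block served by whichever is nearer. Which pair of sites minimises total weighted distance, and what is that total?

Evaluate every pair (each demand assigned to the nearer of the two):
  {Amber, Violet}: total = 182
  {Green, Amber}: total = 221
  {Blue, Amber}: total = 267
  {Red, Amber}: total = 297
  {Red, Violet}: total = 379
  {Red, Green}: total = 439
  {Red, Blue}: total = 485
  {Blue, Violet}: total = 574
  {Green, Violet}: total = 574
  {Blue, Green}: total = 799
Best pair: {Amber, Violet} with total 182.

{Amber, Violet}, total 182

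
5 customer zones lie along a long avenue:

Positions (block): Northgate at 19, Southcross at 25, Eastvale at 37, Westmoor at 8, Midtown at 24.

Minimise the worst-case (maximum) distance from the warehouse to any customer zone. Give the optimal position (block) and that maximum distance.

location 22.5, max distance 14.5

The 1-center on a line is the midpoint of the two extreme points: leftmost at 8, rightmost at 37.
Optimal location = (8 + 37)/2 = 22.5; maximum distance = (37 − 8)/2 = 14.5.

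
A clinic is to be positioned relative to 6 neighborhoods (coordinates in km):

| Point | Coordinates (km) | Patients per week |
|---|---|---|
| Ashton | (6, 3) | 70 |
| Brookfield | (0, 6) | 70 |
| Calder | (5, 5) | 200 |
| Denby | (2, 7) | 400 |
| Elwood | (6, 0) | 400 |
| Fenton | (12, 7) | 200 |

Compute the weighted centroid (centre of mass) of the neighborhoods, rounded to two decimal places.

(5.24, 4.35)

The minimiser of Σwᵢ‖p−pᵢ‖² is the weighted centroid p* = (Σwᵢpᵢ)/(Σwᵢ).
Σwᵢ = 1340.
Σwᵢxᵢ = 70·6 + 70·0 + 200·5 + 400·2 + 400·6 + 200·12 = 7020.
Σwᵢyᵢ = 70·3 + 70·6 + 200·5 + 400·7 + 400·0 + 200·7 = 5830.
x* = 7020/1340 = 5.24, y* = 5830/1340 = 4.35.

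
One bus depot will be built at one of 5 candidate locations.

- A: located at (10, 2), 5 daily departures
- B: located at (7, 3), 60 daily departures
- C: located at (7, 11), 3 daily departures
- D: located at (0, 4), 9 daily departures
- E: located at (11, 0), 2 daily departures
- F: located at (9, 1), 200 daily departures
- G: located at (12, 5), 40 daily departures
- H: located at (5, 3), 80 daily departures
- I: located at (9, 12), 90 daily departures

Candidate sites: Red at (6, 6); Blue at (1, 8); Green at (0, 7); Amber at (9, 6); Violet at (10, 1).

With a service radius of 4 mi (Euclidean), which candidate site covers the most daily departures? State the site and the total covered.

Coverage radius r = 4 mi; a point is covered iff (Δx)²+(Δy)² ≤ 4² = 16.
  Red (6, 6): covers {B, H} → 140
  Blue (1, 8): covers {none} → 0
  Green (0, 7): covers {D} → 9
  Amber (9, 6): covers {B, G} → 100
  Violet (10, 1): covers {A, B, E, F} → 267
Maximum coverage at Violet: 267 daily departures.

Violet, covering 267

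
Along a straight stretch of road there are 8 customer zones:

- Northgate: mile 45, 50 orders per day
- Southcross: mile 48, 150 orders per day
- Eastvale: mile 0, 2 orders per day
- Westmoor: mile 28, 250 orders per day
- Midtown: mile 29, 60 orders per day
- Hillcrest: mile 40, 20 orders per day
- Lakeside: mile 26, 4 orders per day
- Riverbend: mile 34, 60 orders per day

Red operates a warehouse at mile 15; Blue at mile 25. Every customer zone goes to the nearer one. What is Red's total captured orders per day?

The indifferent point is the midpoint (15+25)/2 = 20; customer zones left of it (closer to Red at 15) go to Red, those right go to Blue.
  Eastvale at 0 (w=2) → Red
  Lakeside at 26 (w=4) → Blue
  Westmoor at 28 (w=250) → Blue
  Midtown at 29 (w=60) → Blue
  Riverbend at 34 (w=60) → Blue
  Hillcrest at 40 (w=20) → Blue
  Northgate at 45 (w=50) → Blue
  Southcross at 48 (w=150) → Blue
Red captures 2; Blue captures 594.

2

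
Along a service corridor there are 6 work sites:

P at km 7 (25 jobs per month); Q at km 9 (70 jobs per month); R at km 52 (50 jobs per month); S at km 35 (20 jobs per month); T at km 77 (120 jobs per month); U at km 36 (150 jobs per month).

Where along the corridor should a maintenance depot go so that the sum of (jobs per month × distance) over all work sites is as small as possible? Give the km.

x = 36

For a sum of weighted absolute distances on a line, the optimum is the weighted median (not the mean). Total weight W = 435; half-weight = 217.5.
Sort by position and accumulate weight:
  km 7 (P, w=25) → cum 25
  km 9 (Q, w=70) → cum 95
  km 35 (S, w=20) → cum 115
  km 36 (U, w=150) → cum 265  ≥ 217.5 → median here
  km 52 (R, w=50) → cum 315
  km 77 (T, w=120) → cum 435
Optimal location: km 36.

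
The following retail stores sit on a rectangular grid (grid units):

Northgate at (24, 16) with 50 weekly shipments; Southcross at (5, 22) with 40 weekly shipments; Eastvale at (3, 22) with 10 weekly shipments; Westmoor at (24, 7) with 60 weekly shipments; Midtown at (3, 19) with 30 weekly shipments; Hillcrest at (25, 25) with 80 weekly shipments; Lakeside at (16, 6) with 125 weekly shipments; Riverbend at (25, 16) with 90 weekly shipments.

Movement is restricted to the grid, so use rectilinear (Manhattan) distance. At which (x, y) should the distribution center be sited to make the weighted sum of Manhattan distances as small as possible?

(24, 16)

Manhattan distance separates: Σwᵢ(|x−xᵢ|+|y−yᵢ|) = Σwᵢ|x−xᵢ| + Σwᵢ|y−yᵢ|, so x and y are optimised independently as 1-D weighted medians.
Total weight W = 485; half = 242.5.
x-coordinate, sorted with cumulative weight:
  x=3 (Eastvale, w=10) cum 10
  x=3 (Midtown, w=30) cum 40
  x=5 (Southcross, w=40) cum 80
  x=16 (Lakeside, w=125) cum 205
  x=24 (Northgate, w=50) cum 255  ← median
  x=24 (Westmoor, w=60) cum 315
  x=25 (Hillcrest, w=80) cum 395
  x=25 (Riverbend, w=90) cum 485
⇒ x* = 24
y-coordinate, sorted with cumulative weight:
  y=6 (Lakeside, w=125) cum 125
  y=7 (Westmoor, w=60) cum 185
  y=16 (Northgate, w=50) cum 235
  y=16 (Riverbend, w=90) cum 325  ← median
  y=19 (Midtown, w=30) cum 355
  y=22 (Southcross, w=40) cum 395
  y=22 (Eastvale, w=10) cum 405
  y=25 (Hillcrest, w=80) cum 485
⇒ y* = 16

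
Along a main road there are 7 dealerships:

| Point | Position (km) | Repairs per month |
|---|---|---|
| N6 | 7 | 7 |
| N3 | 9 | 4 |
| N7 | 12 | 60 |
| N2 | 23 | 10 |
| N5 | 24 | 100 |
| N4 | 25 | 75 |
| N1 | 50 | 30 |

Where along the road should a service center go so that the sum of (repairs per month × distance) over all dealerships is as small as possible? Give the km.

For a sum of weighted absolute distances on a line, the optimum is the weighted median (not the mean). Total weight W = 286; half-weight = 143.
Sort by position and accumulate weight:
  km 7 (N6, w=7) → cum 7
  km 9 (N3, w=4) → cum 11
  km 12 (N7, w=60) → cum 71
  km 23 (N2, w=10) → cum 81
  km 24 (N5, w=100) → cum 181  ≥ 143 → median here
  km 25 (N4, w=75) → cum 256
  km 50 (N1, w=30) → cum 286
Optimal location: km 24.

x = 24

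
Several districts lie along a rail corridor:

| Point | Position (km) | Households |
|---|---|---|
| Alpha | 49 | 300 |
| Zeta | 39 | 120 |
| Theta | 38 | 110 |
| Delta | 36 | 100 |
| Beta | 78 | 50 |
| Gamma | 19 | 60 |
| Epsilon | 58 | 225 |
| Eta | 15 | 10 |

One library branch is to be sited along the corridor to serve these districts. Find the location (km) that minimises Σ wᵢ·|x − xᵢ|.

For a sum of weighted absolute distances on a line, the optimum is the weighted median (not the mean). Total weight W = 975; half-weight = 487.5.
Sort by position and accumulate weight:
  km 15 (Eta, w=10) → cum 10
  km 19 (Gamma, w=60) → cum 70
  km 36 (Delta, w=100) → cum 170
  km 38 (Theta, w=110) → cum 280
  km 39 (Zeta, w=120) → cum 400
  km 49 (Alpha, w=300) → cum 700  ≥ 487.5 → median here
  km 58 (Epsilon, w=225) → cum 925
  km 78 (Beta, w=50) → cum 975
Optimal location: km 49.

x = 49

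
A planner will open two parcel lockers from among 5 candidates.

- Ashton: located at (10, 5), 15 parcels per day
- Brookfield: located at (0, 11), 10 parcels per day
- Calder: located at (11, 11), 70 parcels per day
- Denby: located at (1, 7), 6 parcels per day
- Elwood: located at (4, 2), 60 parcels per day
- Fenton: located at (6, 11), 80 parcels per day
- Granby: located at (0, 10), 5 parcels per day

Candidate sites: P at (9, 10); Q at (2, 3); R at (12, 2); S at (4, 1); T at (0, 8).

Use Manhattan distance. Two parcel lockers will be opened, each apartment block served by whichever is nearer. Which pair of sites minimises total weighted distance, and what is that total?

Evaluate every pair (each demand assigned to the nearer of the two):
  {P, S}: total = 879
  {P, Q}: total = 975
  {P, T}: total = 1272
  {P, R}: total = 1296
  {S, T}: total = 1962
  {R, T}: total = 2027
  {R, S}: total = 2054
  {Q, T}: total = 2082
  {Q, R}: total = 2090
  {Q, S}: total = 2535
Best pair: {P, S} with total 879.

{P, S}, total 879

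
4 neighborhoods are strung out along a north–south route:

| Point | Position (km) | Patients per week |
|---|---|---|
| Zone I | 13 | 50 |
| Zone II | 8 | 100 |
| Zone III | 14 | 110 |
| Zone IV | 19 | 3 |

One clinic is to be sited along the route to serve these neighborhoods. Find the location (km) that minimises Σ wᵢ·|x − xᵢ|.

For a sum of weighted absolute distances on a line, the optimum is the weighted median (not the mean). Total weight W = 263; half-weight = 131.5.
Sort by position and accumulate weight:
  km 8 (Zone II, w=100) → cum 100
  km 13 (Zone I, w=50) → cum 150  ≥ 131.5 → median here
  km 14 (Zone III, w=110) → cum 260
  km 19 (Zone IV, w=3) → cum 263
Optimal location: km 13.

x = 13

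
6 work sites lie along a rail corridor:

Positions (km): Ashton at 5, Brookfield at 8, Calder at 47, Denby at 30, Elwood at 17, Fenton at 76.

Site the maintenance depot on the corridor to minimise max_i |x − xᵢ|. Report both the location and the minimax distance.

The 1-center on a line is the midpoint of the two extreme points: leftmost at 5, rightmost at 76.
Optimal location = (5 + 76)/2 = 40.5; maximum distance = (76 − 5)/2 = 35.5.

location 40.5, max distance 35.5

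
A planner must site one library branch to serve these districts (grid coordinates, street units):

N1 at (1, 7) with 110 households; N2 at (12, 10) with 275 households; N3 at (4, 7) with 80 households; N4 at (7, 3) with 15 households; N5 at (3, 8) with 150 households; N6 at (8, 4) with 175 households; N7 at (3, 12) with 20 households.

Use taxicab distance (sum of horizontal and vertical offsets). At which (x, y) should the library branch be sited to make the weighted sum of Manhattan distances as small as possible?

(8, 8)

Manhattan distance separates: Σwᵢ(|x−xᵢ|+|y−yᵢ|) = Σwᵢ|x−xᵢ| + Σwᵢ|y−yᵢ|, so x and y are optimised independently as 1-D weighted medians.
Total weight W = 825; half = 412.5.
x-coordinate, sorted with cumulative weight:
  x=1 (N1, w=110) cum 110
  x=3 (N5, w=150) cum 260
  x=3 (N7, w=20) cum 280
  x=4 (N3, w=80) cum 360
  x=7 (N4, w=15) cum 375
  x=8 (N6, w=175) cum 550  ← median
  x=12 (N2, w=275) cum 825
⇒ x* = 8
y-coordinate, sorted with cumulative weight:
  y=3 (N4, w=15) cum 15
  y=4 (N6, w=175) cum 190
  y=7 (N1, w=110) cum 300
  y=7 (N3, w=80) cum 380
  y=8 (N5, w=150) cum 530  ← median
  y=10 (N2, w=275) cum 805
  y=12 (N7, w=20) cum 825
⇒ y* = 8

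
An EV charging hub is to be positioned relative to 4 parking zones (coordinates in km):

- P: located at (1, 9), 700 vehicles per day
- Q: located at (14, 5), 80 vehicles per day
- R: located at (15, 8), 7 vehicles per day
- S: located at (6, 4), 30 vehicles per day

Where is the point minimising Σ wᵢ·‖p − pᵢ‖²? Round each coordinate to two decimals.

(2.58, 8.42)

The minimiser of Σwᵢ‖p−pᵢ‖² is the weighted centroid p* = (Σwᵢpᵢ)/(Σwᵢ).
Σwᵢ = 817.
Σwᵢxᵢ = 700·1 + 80·14 + 7·15 + 30·6 = 2105.
Σwᵢyᵢ = 700·9 + 80·5 + 7·8 + 30·4 = 6876.
x* = 2105/817 = 2.58, y* = 6876/817 = 8.42.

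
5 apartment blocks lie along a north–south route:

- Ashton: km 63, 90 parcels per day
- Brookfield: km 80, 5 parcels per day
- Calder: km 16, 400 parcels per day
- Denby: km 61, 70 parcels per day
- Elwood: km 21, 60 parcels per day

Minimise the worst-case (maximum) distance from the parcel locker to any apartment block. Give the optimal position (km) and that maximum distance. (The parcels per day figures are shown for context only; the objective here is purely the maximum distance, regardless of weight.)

The 1-center on a line is the midpoint of the two extreme points: leftmost at 16, rightmost at 80.
Optimal location = (16 + 80)/2 = 48; maximum distance = (80 − 16)/2 = 32.

location 48, max distance 32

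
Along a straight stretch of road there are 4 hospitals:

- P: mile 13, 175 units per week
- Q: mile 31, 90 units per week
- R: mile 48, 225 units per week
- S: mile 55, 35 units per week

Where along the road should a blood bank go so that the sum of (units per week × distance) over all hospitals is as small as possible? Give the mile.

x = 31

For a sum of weighted absolute distances on a line, the optimum is the weighted median (not the mean). Total weight W = 525; half-weight = 262.5.
Sort by position and accumulate weight:
  mile 13 (P, w=175) → cum 175
  mile 31 (Q, w=90) → cum 265  ≥ 262.5 → median here
  mile 48 (R, w=225) → cum 490
  mile 55 (S, w=35) → cum 525
Optimal location: mile 31.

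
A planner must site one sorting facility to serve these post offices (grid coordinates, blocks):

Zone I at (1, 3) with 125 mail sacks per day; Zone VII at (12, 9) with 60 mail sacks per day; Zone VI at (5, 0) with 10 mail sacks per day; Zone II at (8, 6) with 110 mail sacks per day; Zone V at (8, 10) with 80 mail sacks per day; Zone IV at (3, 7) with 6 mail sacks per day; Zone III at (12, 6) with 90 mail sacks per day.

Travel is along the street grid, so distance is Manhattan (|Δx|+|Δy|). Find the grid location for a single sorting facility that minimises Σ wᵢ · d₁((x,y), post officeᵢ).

Manhattan distance separates: Σwᵢ(|x−xᵢ|+|y−yᵢ|) = Σwᵢ|x−xᵢ| + Σwᵢ|y−yᵢ|, so x and y are optimised independently as 1-D weighted medians.
Total weight W = 481; half = 240.5.
x-coordinate, sorted with cumulative weight:
  x=1 (Zone I, w=125) cum 125
  x=3 (Zone IV, w=6) cum 131
  x=5 (Zone VI, w=10) cum 141
  x=8 (Zone II, w=110) cum 251  ← median
  x=8 (Zone V, w=80) cum 331
  x=12 (Zone VII, w=60) cum 391
  x=12 (Zone III, w=90) cum 481
⇒ x* = 8
y-coordinate, sorted with cumulative weight:
  y=0 (Zone VI, w=10) cum 10
  y=3 (Zone I, w=125) cum 135
  y=6 (Zone II, w=110) cum 245  ← median
  y=6 (Zone III, w=90) cum 335
  y=7 (Zone IV, w=6) cum 341
  y=9 (Zone VII, w=60) cum 401
  y=10 (Zone V, w=80) cum 481
⇒ y* = 6

(8, 6)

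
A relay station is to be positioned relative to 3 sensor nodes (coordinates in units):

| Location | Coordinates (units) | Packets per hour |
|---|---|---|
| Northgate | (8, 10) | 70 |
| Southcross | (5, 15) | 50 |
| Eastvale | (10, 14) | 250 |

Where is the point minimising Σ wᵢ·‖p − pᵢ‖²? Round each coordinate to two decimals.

The minimiser of Σwᵢ‖p−pᵢ‖² is the weighted centroid p* = (Σwᵢpᵢ)/(Σwᵢ).
Σwᵢ = 370.
Σwᵢxᵢ = 70·8 + 50·5 + 250·10 = 3310.
Σwᵢyᵢ = 70·10 + 50·15 + 250·14 = 4950.
x* = 3310/370 = 8.95, y* = 4950/370 = 13.38.

(8.95, 13.38)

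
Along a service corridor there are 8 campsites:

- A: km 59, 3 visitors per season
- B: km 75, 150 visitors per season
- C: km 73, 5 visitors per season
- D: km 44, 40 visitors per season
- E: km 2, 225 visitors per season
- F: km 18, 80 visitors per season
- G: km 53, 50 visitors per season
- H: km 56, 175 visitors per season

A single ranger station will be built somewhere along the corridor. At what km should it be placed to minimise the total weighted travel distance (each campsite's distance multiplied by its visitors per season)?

x = 53

For a sum of weighted absolute distances on a line, the optimum is the weighted median (not the mean). Total weight W = 728; half-weight = 364.
Sort by position and accumulate weight:
  km 2 (E, w=225) → cum 225
  km 18 (F, w=80) → cum 305
  km 44 (D, w=40) → cum 345
  km 53 (G, w=50) → cum 395  ≥ 364 → median here
  km 56 (H, w=175) → cum 570
  km 59 (A, w=3) → cum 573
  km 73 (C, w=5) → cum 578
  km 75 (B, w=150) → cum 728
Optimal location: km 53.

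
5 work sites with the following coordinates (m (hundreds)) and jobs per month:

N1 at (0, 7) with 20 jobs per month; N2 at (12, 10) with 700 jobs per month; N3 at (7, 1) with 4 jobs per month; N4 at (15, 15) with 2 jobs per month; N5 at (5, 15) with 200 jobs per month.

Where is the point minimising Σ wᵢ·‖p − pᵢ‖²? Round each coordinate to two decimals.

The minimiser of Σwᵢ‖p−pᵢ‖² is the weighted centroid p* = (Σwᵢpᵢ)/(Σwᵢ).
Σwᵢ = 926.
Σwᵢxᵢ = 20·0 + 700·12 + 4·7 + 2·15 + 200·5 = 9458.
Σwᵢyᵢ = 20·7 + 700·10 + 4·1 + 2·15 + 200·15 = 10174.
x* = 9458/926 = 10.21, y* = 10174/926 = 10.99.

(10.21, 10.99)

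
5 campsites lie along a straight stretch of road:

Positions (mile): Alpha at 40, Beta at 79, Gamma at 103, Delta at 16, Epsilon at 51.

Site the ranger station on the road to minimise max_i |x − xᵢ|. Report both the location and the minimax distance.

The 1-center on a line is the midpoint of the two extreme points: leftmost at 16, rightmost at 103.
Optimal location = (16 + 103)/2 = 59.5; maximum distance = (103 − 16)/2 = 43.5.

location 59.5, max distance 43.5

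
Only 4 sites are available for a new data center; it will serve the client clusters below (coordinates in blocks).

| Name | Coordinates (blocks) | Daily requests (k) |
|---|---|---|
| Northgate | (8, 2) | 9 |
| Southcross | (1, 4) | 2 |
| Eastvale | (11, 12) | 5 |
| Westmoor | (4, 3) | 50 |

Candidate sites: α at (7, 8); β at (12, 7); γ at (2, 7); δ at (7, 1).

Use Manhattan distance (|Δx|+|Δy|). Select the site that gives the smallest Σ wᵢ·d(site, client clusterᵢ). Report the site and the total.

δ, total 361 blocks

Total weighted distance at each candidate:
  α (7, 8): total = 523
  β (12, 7): total = 739
  γ (2, 7): total = 477
  δ (7, 1): total = 361
Minimum is at δ with total 361 blocks.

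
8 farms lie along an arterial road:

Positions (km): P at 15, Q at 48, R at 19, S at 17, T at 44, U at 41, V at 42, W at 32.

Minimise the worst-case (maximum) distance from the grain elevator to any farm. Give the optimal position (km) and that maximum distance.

location 31.5, max distance 16.5

The 1-center on a line is the midpoint of the two extreme points: leftmost at 15, rightmost at 48.
Optimal location = (15 + 48)/2 = 31.5; maximum distance = (48 − 15)/2 = 16.5.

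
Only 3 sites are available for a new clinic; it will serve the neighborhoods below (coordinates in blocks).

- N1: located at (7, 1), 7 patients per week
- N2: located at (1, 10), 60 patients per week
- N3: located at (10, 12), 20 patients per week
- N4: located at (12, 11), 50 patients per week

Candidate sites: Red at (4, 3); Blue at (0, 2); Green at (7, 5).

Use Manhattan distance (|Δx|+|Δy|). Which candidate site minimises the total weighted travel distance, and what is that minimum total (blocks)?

Total weighted distance at each candidate:
  Red (4, 3): total = 1735
  Blue (0, 2): total = 2046
  Green (7, 5): total = 1438
Minimum is at Green with total 1438 blocks.

Green, total 1438 blocks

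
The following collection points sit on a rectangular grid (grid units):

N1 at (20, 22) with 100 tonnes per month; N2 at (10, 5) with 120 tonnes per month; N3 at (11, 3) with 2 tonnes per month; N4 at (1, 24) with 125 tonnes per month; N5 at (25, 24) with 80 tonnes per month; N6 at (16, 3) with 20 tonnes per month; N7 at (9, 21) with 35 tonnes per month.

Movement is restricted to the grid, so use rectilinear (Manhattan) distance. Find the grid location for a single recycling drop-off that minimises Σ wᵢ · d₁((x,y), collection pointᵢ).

Manhattan distance separates: Σwᵢ(|x−xᵢ|+|y−yᵢ|) = Σwᵢ|x−xᵢ| + Σwᵢ|y−yᵢ|, so x and y are optimised independently as 1-D weighted medians.
Total weight W = 482; half = 241.
x-coordinate, sorted with cumulative weight:
  x=1 (N4, w=125) cum 125
  x=9 (N7, w=35) cum 160
  x=10 (N2, w=120) cum 280  ← median
  x=11 (N3, w=2) cum 282
  x=16 (N6, w=20) cum 302
  x=20 (N1, w=100) cum 402
  x=25 (N5, w=80) cum 482
⇒ x* = 10
y-coordinate, sorted with cumulative weight:
  y=3 (N3, w=2) cum 2
  y=3 (N6, w=20) cum 22
  y=5 (N2, w=120) cum 142
  y=21 (N7, w=35) cum 177
  y=22 (N1, w=100) cum 277  ← median
  y=24 (N4, w=125) cum 402
  y=24 (N5, w=80) cum 482
⇒ y* = 22

(10, 22)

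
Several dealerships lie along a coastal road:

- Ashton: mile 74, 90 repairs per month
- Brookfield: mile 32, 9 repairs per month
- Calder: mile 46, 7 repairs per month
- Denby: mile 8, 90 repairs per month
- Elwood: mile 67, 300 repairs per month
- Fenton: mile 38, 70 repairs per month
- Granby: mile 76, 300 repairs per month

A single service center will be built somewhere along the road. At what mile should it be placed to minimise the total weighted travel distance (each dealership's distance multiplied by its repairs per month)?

For a sum of weighted absolute distances on a line, the optimum is the weighted median (not the mean). Total weight W = 866; half-weight = 433.
Sort by position and accumulate weight:
  mile 8 (Denby, w=90) → cum 90
  mile 32 (Brookfield, w=9) → cum 99
  mile 38 (Fenton, w=70) → cum 169
  mile 46 (Calder, w=7) → cum 176
  mile 67 (Elwood, w=300) → cum 476  ≥ 433 → median here
  mile 74 (Ashton, w=90) → cum 566
  mile 76 (Granby, w=300) → cum 866
Optimal location: mile 67.

x = 67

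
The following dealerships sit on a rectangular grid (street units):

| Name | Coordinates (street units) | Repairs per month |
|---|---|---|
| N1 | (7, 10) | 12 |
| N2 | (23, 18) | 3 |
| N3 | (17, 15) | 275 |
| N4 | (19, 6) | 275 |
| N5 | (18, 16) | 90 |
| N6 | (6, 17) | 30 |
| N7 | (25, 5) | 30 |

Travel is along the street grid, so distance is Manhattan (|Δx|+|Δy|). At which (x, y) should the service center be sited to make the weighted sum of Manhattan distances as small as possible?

Manhattan distance separates: Σwᵢ(|x−xᵢ|+|y−yᵢ|) = Σwᵢ|x−xᵢ| + Σwᵢ|y−yᵢ|, so x and y are optimised independently as 1-D weighted medians.
Total weight W = 715; half = 357.5.
x-coordinate, sorted with cumulative weight:
  x=6 (N6, w=30) cum 30
  x=7 (N1, w=12) cum 42
  x=17 (N3, w=275) cum 317
  x=18 (N5, w=90) cum 407  ← median
  x=19 (N4, w=275) cum 682
  x=23 (N2, w=3) cum 685
  x=25 (N7, w=30) cum 715
⇒ x* = 18
y-coordinate, sorted with cumulative weight:
  y=5 (N7, w=30) cum 30
  y=6 (N4, w=275) cum 305
  y=10 (N1, w=12) cum 317
  y=15 (N3, w=275) cum 592  ← median
  y=16 (N5, w=90) cum 682
  y=17 (N6, w=30) cum 712
  y=18 (N2, w=3) cum 715
⇒ y* = 15

(18, 15)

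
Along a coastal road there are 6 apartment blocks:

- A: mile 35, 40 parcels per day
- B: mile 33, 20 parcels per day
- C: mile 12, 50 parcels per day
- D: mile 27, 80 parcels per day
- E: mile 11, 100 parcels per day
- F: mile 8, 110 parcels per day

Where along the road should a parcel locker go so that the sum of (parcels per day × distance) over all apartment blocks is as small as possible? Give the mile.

For a sum of weighted absolute distances on a line, the optimum is the weighted median (not the mean). Total weight W = 400; half-weight = 200.
Sort by position and accumulate weight:
  mile 8 (F, w=110) → cum 110
  mile 11 (E, w=100) → cum 210  ≥ 200 → median here
  mile 12 (C, w=50) → cum 260
  mile 27 (D, w=80) → cum 340
  mile 33 (B, w=20) → cum 360
  mile 35 (A, w=40) → cum 400
Optimal location: mile 11.

x = 11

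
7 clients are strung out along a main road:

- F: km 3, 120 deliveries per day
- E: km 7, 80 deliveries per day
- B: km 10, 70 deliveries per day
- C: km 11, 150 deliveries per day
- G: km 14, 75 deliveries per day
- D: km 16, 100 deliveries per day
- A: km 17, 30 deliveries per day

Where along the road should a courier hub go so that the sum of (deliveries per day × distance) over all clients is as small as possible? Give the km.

x = 11

For a sum of weighted absolute distances on a line, the optimum is the weighted median (not the mean). Total weight W = 625; half-weight = 312.5.
Sort by position and accumulate weight:
  km 3 (F, w=120) → cum 120
  km 7 (E, w=80) → cum 200
  km 10 (B, w=70) → cum 270
  km 11 (C, w=150) → cum 420  ≥ 312.5 → median here
  km 14 (G, w=75) → cum 495
  km 16 (D, w=100) → cum 595
  km 17 (A, w=30) → cum 625
Optimal location: km 11.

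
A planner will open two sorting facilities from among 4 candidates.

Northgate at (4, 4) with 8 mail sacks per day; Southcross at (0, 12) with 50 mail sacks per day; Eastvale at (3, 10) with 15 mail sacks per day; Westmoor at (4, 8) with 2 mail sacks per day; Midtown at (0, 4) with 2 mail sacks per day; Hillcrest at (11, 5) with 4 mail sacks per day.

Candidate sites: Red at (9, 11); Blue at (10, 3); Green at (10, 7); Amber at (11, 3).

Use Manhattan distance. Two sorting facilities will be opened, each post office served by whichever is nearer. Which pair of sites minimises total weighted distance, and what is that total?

Evaluate every pair (each demand assigned to the nearer of the two):
  {Red, Blue}: total = 711
  {Red, Amber}: total = 717
  {Red, Green}: total = 729
  {Blue, Green}: total = 1004
  {Green, Amber}: total = 1010
  {Blue, Amber}: total = 1268
Best pair: {Red, Blue} with total 711.

{Red, Blue}, total 711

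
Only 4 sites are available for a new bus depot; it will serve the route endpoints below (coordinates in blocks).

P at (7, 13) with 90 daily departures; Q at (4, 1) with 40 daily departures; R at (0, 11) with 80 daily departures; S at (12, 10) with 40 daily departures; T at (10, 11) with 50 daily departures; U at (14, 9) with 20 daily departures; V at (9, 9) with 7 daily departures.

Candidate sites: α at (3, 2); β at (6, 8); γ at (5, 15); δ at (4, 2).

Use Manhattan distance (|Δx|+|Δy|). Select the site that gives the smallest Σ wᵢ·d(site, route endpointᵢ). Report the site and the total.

β, total 2498 blocks

Total weighted distance at each candidate:
  α (3, 2): total = 4321
  β (6, 8): total = 2498
  γ (5, 15): total = 2980
  δ (4, 2): total = 4154
Minimum is at β with total 2498 blocks.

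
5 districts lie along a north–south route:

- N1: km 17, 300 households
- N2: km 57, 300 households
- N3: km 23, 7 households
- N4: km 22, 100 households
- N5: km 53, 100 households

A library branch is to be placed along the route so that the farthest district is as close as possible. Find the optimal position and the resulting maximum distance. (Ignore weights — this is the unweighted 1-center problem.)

location 37, max distance 20

The 1-center on a line is the midpoint of the two extreme points: leftmost at 17, rightmost at 57.
Optimal location = (17 + 57)/2 = 37; maximum distance = (57 − 17)/2 = 20.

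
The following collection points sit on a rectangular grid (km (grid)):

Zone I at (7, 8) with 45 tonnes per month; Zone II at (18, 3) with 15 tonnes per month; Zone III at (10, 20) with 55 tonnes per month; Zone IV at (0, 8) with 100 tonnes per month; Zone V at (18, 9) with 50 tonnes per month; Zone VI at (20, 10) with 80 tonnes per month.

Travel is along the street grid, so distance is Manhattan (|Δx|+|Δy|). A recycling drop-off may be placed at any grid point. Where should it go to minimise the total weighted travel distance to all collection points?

(10, 9)

Manhattan distance separates: Σwᵢ(|x−xᵢ|+|y−yᵢ|) = Σwᵢ|x−xᵢ| + Σwᵢ|y−yᵢ|, so x and y are optimised independently as 1-D weighted medians.
Total weight W = 345; half = 172.5.
x-coordinate, sorted with cumulative weight:
  x=0 (Zone IV, w=100) cum 100
  x=7 (Zone I, w=45) cum 145
  x=10 (Zone III, w=55) cum 200  ← median
  x=18 (Zone II, w=15) cum 215
  x=18 (Zone V, w=50) cum 265
  x=20 (Zone VI, w=80) cum 345
⇒ x* = 10
y-coordinate, sorted with cumulative weight:
  y=3 (Zone II, w=15) cum 15
  y=8 (Zone I, w=45) cum 60
  y=8 (Zone IV, w=100) cum 160
  y=9 (Zone V, w=50) cum 210  ← median
  y=10 (Zone VI, w=80) cum 290
  y=20 (Zone III, w=55) cum 345
⇒ y* = 9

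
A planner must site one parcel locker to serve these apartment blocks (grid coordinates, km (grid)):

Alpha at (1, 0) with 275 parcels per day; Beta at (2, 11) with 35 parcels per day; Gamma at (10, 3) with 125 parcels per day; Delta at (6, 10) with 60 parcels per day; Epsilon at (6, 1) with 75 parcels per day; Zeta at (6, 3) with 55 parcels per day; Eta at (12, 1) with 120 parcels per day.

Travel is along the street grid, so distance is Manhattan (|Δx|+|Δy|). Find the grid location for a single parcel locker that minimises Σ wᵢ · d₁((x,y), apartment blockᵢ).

Manhattan distance separates: Σwᵢ(|x−xᵢ|+|y−yᵢ|) = Σwᵢ|x−xᵢ| + Σwᵢ|y−yᵢ|, so x and y are optimised independently as 1-D weighted medians.
Total weight W = 745; half = 372.5.
x-coordinate, sorted with cumulative weight:
  x=1 (Alpha, w=275) cum 275
  x=2 (Beta, w=35) cum 310
  x=6 (Delta, w=60) cum 370
  x=6 (Epsilon, w=75) cum 445  ← median
  x=6 (Zeta, w=55) cum 500
  x=10 (Gamma, w=125) cum 625
  x=12 (Eta, w=120) cum 745
⇒ x* = 6
y-coordinate, sorted with cumulative weight:
  y=0 (Alpha, w=275) cum 275
  y=1 (Epsilon, w=75) cum 350
  y=1 (Eta, w=120) cum 470  ← median
  y=3 (Gamma, w=125) cum 595
  y=3 (Zeta, w=55) cum 650
  y=10 (Delta, w=60) cum 710
  y=11 (Beta, w=35) cum 745
⇒ y* = 1

(6, 1)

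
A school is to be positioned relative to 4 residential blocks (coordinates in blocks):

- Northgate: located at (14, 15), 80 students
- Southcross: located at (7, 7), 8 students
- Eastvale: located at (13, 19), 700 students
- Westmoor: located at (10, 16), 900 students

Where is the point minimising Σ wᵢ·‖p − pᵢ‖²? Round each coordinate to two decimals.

The minimiser of Σwᵢ‖p−pᵢ‖² is the weighted centroid p* = (Σwᵢpᵢ)/(Σwᵢ).
Σwᵢ = 1688.
Σwᵢxᵢ = 80·14 + 8·7 + 700·13 + 900·10 = 19276.
Σwᵢyᵢ = 80·15 + 8·7 + 700·19 + 900·16 = 28956.
x* = 19276/1688 = 11.42, y* = 28956/1688 = 17.15.

(11.42, 17.15)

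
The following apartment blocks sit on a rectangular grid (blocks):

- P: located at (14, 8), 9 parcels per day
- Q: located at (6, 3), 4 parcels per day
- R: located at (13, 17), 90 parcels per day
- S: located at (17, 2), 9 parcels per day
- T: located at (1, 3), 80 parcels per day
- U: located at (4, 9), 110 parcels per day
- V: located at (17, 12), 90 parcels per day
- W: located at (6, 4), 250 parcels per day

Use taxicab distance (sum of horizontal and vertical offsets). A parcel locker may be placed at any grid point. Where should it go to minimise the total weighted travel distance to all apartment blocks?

(6, 4)

Manhattan distance separates: Σwᵢ(|x−xᵢ|+|y−yᵢ|) = Σwᵢ|x−xᵢ| + Σwᵢ|y−yᵢ|, so x and y are optimised independently as 1-D weighted medians.
Total weight W = 642; half = 321.
x-coordinate, sorted with cumulative weight:
  x=1 (T, w=80) cum 80
  x=4 (U, w=110) cum 190
  x=6 (Q, w=4) cum 194
  x=6 (W, w=250) cum 444  ← median
  x=13 (R, w=90) cum 534
  x=14 (P, w=9) cum 543
  x=17 (S, w=9) cum 552
  x=17 (V, w=90) cum 642
⇒ x* = 6
y-coordinate, sorted with cumulative weight:
  y=2 (S, w=9) cum 9
  y=3 (Q, w=4) cum 13
  y=3 (T, w=80) cum 93
  y=4 (W, w=250) cum 343  ← median
  y=8 (P, w=9) cum 352
  y=9 (U, w=110) cum 462
  y=12 (V, w=90) cum 552
  y=17 (R, w=90) cum 642
⇒ y* = 4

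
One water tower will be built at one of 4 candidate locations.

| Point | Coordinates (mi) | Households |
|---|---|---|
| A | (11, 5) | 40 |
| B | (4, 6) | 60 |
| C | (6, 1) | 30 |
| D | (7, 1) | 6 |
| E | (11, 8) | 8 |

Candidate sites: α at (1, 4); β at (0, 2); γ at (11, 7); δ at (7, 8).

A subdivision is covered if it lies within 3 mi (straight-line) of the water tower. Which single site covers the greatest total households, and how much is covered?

γ, covering 48

Coverage radius r = 3 mi; a point is covered iff (Δx)²+(Δy)² ≤ 3² = 9.
  α (1, 4): covers {none} → 0
  β (0, 2): covers {none} → 0
  γ (11, 7): covers {A, E} → 48
  δ (7, 8): covers {none} → 0
Maximum coverage at γ: 48 households.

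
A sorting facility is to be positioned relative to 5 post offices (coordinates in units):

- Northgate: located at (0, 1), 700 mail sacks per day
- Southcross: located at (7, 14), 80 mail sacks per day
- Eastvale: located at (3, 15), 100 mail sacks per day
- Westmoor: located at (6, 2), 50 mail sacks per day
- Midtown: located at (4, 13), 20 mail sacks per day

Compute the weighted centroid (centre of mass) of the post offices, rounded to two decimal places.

(1.31, 3.87)

The minimiser of Σwᵢ‖p−pᵢ‖² is the weighted centroid p* = (Σwᵢpᵢ)/(Σwᵢ).
Σwᵢ = 950.
Σwᵢxᵢ = 700·0 + 80·7 + 100·3 + 50·6 + 20·4 = 1240.
Σwᵢyᵢ = 700·1 + 80·14 + 100·15 + 50·2 + 20·13 = 3680.
x* = 1240/950 = 1.31, y* = 3680/950 = 3.87.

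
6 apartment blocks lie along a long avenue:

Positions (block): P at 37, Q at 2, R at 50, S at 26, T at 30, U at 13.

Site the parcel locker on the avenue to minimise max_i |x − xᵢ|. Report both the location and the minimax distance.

location 26, max distance 24

The 1-center on a line is the midpoint of the two extreme points: leftmost at 2, rightmost at 50.
Optimal location = (2 + 50)/2 = 26; maximum distance = (50 − 2)/2 = 24.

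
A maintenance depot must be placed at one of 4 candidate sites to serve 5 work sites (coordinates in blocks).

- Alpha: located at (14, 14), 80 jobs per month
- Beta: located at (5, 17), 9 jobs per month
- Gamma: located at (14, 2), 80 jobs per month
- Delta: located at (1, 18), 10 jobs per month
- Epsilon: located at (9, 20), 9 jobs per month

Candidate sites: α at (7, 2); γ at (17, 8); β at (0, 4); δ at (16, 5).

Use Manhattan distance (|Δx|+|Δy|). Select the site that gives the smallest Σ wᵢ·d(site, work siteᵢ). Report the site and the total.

Total weighted distance at each candidate:
  α (7, 2): total = 2633
  γ (17, 8): total = 2069
  β (0, 4): total = 3737
  δ (16, 5): total = 1965
Minimum is at δ with total 1965 blocks.

δ, total 1965 blocks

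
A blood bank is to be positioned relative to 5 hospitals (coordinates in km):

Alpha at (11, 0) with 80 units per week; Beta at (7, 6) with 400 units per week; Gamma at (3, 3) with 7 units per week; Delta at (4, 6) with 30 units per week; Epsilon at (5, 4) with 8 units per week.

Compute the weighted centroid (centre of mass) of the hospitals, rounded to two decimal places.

The minimiser of Σwᵢ‖p−pᵢ‖² is the weighted centroid p* = (Σwᵢpᵢ)/(Σwᵢ).
Σwᵢ = 525.
Σwᵢxᵢ = 80·11 + 400·7 + 7·3 + 30·4 + 8·5 = 3861.
Σwᵢyᵢ = 80·0 + 400·6 + 7·3 + 30·6 + 8·4 = 2633.
x* = 3861/525 = 7.35, y* = 2633/525 = 5.02.

(7.35, 5.02)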